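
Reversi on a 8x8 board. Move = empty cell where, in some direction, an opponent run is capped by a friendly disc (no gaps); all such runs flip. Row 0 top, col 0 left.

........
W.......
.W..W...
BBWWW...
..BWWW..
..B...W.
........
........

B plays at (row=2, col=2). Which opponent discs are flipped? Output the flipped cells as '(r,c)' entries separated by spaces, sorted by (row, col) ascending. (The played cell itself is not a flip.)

Dir NW: first cell '.' (not opp) -> no flip
Dir N: first cell '.' (not opp) -> no flip
Dir NE: first cell '.' (not opp) -> no flip
Dir W: opp run (2,1), next='.' -> no flip
Dir E: first cell '.' (not opp) -> no flip
Dir SW: first cell 'B' (not opp) -> no flip
Dir S: opp run (3,2) capped by B -> flip
Dir SE: opp run (3,3) (4,4), next='.' -> no flip

Answer: (3,2)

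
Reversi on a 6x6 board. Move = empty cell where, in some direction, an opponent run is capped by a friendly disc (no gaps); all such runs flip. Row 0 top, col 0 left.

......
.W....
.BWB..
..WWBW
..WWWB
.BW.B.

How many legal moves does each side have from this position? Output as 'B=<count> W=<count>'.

Answer: B=6 W=9

Derivation:
-- B to move --
(0,0): no bracket -> illegal
(0,1): flips 1 -> legal
(0,2): no bracket -> illegal
(1,0): no bracket -> illegal
(1,2): no bracket -> illegal
(1,3): no bracket -> illegal
(2,0): no bracket -> illegal
(2,4): flips 2 -> legal
(2,5): flips 1 -> legal
(3,1): flips 2 -> legal
(4,1): flips 4 -> legal
(5,3): flips 3 -> legal
(5,5): no bracket -> illegal
B mobility = 6
-- W to move --
(1,0): flips 1 -> legal
(1,2): no bracket -> illegal
(1,3): flips 1 -> legal
(1,4): flips 1 -> legal
(2,0): flips 1 -> legal
(2,4): flips 2 -> legal
(2,5): flips 1 -> legal
(3,0): no bracket -> illegal
(3,1): flips 1 -> legal
(4,0): no bracket -> illegal
(4,1): no bracket -> illegal
(5,0): flips 1 -> legal
(5,3): no bracket -> illegal
(5,5): flips 1 -> legal
W mobility = 9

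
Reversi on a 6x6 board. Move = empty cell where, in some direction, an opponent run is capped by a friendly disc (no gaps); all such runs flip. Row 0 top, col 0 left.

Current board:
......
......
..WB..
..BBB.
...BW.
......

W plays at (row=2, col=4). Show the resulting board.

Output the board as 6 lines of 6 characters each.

Answer: ......
......
..WWW.
..BBW.
...BW.
......

Derivation:
Place W at (2,4); scan 8 dirs for brackets.
Dir NW: first cell '.' (not opp) -> no flip
Dir N: first cell '.' (not opp) -> no flip
Dir NE: first cell '.' (not opp) -> no flip
Dir W: opp run (2,3) capped by W -> flip
Dir E: first cell '.' (not opp) -> no flip
Dir SW: opp run (3,3), next='.' -> no flip
Dir S: opp run (3,4) capped by W -> flip
Dir SE: first cell '.' (not opp) -> no flip
All flips: (2,3) (3,4)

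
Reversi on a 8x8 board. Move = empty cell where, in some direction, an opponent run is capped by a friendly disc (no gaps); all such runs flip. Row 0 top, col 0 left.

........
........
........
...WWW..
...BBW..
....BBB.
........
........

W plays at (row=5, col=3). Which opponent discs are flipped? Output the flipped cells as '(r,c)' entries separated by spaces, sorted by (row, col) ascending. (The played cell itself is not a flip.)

Dir NW: first cell '.' (not opp) -> no flip
Dir N: opp run (4,3) capped by W -> flip
Dir NE: opp run (4,4) capped by W -> flip
Dir W: first cell '.' (not opp) -> no flip
Dir E: opp run (5,4) (5,5) (5,6), next='.' -> no flip
Dir SW: first cell '.' (not opp) -> no flip
Dir S: first cell '.' (not opp) -> no flip
Dir SE: first cell '.' (not opp) -> no flip

Answer: (4,3) (4,4)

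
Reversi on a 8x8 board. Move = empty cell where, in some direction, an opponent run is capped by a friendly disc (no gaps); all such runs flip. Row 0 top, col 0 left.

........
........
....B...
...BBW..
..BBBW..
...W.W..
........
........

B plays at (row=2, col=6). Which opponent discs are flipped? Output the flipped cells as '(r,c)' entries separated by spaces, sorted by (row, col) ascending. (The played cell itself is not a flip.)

Dir NW: first cell '.' (not opp) -> no flip
Dir N: first cell '.' (not opp) -> no flip
Dir NE: first cell '.' (not opp) -> no flip
Dir W: first cell '.' (not opp) -> no flip
Dir E: first cell '.' (not opp) -> no flip
Dir SW: opp run (3,5) capped by B -> flip
Dir S: first cell '.' (not opp) -> no flip
Dir SE: first cell '.' (not opp) -> no flip

Answer: (3,5)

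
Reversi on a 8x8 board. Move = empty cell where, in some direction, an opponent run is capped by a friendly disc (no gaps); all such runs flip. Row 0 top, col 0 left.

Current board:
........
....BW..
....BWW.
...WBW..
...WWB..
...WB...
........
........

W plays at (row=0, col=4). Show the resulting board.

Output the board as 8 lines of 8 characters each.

Place W at (0,4); scan 8 dirs for brackets.
Dir NW: edge -> no flip
Dir N: edge -> no flip
Dir NE: edge -> no flip
Dir W: first cell '.' (not opp) -> no flip
Dir E: first cell '.' (not opp) -> no flip
Dir SW: first cell '.' (not opp) -> no flip
Dir S: opp run (1,4) (2,4) (3,4) capped by W -> flip
Dir SE: first cell 'W' (not opp) -> no flip
All flips: (1,4) (2,4) (3,4)

Answer: ....W...
....WW..
....WWW.
...WWW..
...WWB..
...WB...
........
........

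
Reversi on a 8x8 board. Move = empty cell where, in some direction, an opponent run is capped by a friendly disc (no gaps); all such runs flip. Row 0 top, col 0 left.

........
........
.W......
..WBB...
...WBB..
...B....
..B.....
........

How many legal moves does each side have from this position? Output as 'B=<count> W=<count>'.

-- B to move --
(1,0): no bracket -> illegal
(1,1): no bracket -> illegal
(1,2): no bracket -> illegal
(2,0): no bracket -> illegal
(2,2): no bracket -> illegal
(2,3): no bracket -> illegal
(3,0): no bracket -> illegal
(3,1): flips 1 -> legal
(4,1): no bracket -> illegal
(4,2): flips 1 -> legal
(5,2): flips 1 -> legal
(5,4): no bracket -> illegal
B mobility = 3
-- W to move --
(2,2): no bracket -> illegal
(2,3): flips 1 -> legal
(2,4): no bracket -> illegal
(2,5): flips 1 -> legal
(3,5): flips 2 -> legal
(3,6): no bracket -> illegal
(4,2): no bracket -> illegal
(4,6): flips 2 -> legal
(5,1): no bracket -> illegal
(5,2): no bracket -> illegal
(5,4): no bracket -> illegal
(5,5): no bracket -> illegal
(5,6): no bracket -> illegal
(6,1): no bracket -> illegal
(6,3): flips 1 -> legal
(6,4): no bracket -> illegal
(7,1): no bracket -> illegal
(7,2): no bracket -> illegal
(7,3): no bracket -> illegal
W mobility = 5

Answer: B=3 W=5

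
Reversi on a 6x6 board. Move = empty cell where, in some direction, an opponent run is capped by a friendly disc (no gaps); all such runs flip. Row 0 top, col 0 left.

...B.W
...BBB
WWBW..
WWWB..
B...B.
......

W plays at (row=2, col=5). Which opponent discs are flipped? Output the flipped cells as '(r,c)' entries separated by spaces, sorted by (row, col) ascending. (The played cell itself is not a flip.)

Dir NW: opp run (1,4) (0,3), next=edge -> no flip
Dir N: opp run (1,5) capped by W -> flip
Dir NE: edge -> no flip
Dir W: first cell '.' (not opp) -> no flip
Dir E: edge -> no flip
Dir SW: first cell '.' (not opp) -> no flip
Dir S: first cell '.' (not opp) -> no flip
Dir SE: edge -> no flip

Answer: (1,5)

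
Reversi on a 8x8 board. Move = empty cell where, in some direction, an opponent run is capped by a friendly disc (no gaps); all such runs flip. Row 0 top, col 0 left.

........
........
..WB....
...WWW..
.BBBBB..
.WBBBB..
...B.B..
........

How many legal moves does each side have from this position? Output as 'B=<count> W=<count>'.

-- B to move --
(1,1): flips 2 -> legal
(1,2): no bracket -> illegal
(1,3): no bracket -> illegal
(2,1): flips 1 -> legal
(2,4): flips 2 -> legal
(2,5): flips 2 -> legal
(2,6): flips 1 -> legal
(3,1): no bracket -> illegal
(3,2): no bracket -> illegal
(3,6): no bracket -> illegal
(4,0): no bracket -> illegal
(4,6): no bracket -> illegal
(5,0): flips 1 -> legal
(6,0): flips 1 -> legal
(6,1): flips 1 -> legal
(6,2): no bracket -> illegal
B mobility = 8
-- W to move --
(1,2): flips 1 -> legal
(1,3): flips 1 -> legal
(1,4): no bracket -> illegal
(2,4): flips 1 -> legal
(3,0): no bracket -> illegal
(3,1): flips 1 -> legal
(3,2): no bracket -> illegal
(3,6): no bracket -> illegal
(4,0): no bracket -> illegal
(4,6): no bracket -> illegal
(5,0): no bracket -> illegal
(5,6): flips 5 -> legal
(6,1): flips 2 -> legal
(6,2): flips 2 -> legal
(6,4): flips 2 -> legal
(6,6): flips 2 -> legal
(7,2): no bracket -> illegal
(7,3): flips 3 -> legal
(7,4): no bracket -> illegal
(7,5): flips 3 -> legal
(7,6): no bracket -> illegal
W mobility = 11

Answer: B=8 W=11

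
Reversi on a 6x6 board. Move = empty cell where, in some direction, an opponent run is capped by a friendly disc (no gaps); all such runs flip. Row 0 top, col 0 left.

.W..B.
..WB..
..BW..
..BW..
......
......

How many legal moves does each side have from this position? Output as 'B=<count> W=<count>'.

Answer: B=7 W=7

Derivation:
-- B to move --
(0,0): no bracket -> illegal
(0,2): flips 1 -> legal
(0,3): no bracket -> illegal
(1,0): no bracket -> illegal
(1,1): flips 1 -> legal
(1,4): flips 1 -> legal
(2,1): no bracket -> illegal
(2,4): flips 1 -> legal
(3,4): flips 1 -> legal
(4,2): no bracket -> illegal
(4,3): flips 2 -> legal
(4,4): flips 1 -> legal
B mobility = 7
-- W to move --
(0,2): no bracket -> illegal
(0,3): flips 1 -> legal
(0,5): no bracket -> illegal
(1,1): flips 1 -> legal
(1,4): flips 1 -> legal
(1,5): no bracket -> illegal
(2,1): flips 1 -> legal
(2,4): no bracket -> illegal
(3,1): flips 1 -> legal
(4,1): flips 1 -> legal
(4,2): flips 2 -> legal
(4,3): no bracket -> illegal
W mobility = 7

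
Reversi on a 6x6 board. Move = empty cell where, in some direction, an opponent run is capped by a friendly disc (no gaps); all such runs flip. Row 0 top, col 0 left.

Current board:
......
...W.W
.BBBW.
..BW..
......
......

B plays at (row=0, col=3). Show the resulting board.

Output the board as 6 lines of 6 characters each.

Answer: ...B..
...B.W
.BBBW.
..BW..
......
......

Derivation:
Place B at (0,3); scan 8 dirs for brackets.
Dir NW: edge -> no flip
Dir N: edge -> no flip
Dir NE: edge -> no flip
Dir W: first cell '.' (not opp) -> no flip
Dir E: first cell '.' (not opp) -> no flip
Dir SW: first cell '.' (not opp) -> no flip
Dir S: opp run (1,3) capped by B -> flip
Dir SE: first cell '.' (not opp) -> no flip
All flips: (1,3)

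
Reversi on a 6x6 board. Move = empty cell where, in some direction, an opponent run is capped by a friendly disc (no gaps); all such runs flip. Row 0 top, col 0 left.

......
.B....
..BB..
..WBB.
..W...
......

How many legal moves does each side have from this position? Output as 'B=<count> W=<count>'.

-- B to move --
(2,1): no bracket -> illegal
(3,1): flips 1 -> legal
(4,1): flips 1 -> legal
(4,3): no bracket -> illegal
(5,1): flips 1 -> legal
(5,2): flips 2 -> legal
(5,3): no bracket -> illegal
B mobility = 4
-- W to move --
(0,0): no bracket -> illegal
(0,1): no bracket -> illegal
(0,2): no bracket -> illegal
(1,0): no bracket -> illegal
(1,2): flips 1 -> legal
(1,3): no bracket -> illegal
(1,4): flips 1 -> legal
(2,0): no bracket -> illegal
(2,1): no bracket -> illegal
(2,4): flips 1 -> legal
(2,5): no bracket -> illegal
(3,1): no bracket -> illegal
(3,5): flips 2 -> legal
(4,3): no bracket -> illegal
(4,4): no bracket -> illegal
(4,5): no bracket -> illegal
W mobility = 4

Answer: B=4 W=4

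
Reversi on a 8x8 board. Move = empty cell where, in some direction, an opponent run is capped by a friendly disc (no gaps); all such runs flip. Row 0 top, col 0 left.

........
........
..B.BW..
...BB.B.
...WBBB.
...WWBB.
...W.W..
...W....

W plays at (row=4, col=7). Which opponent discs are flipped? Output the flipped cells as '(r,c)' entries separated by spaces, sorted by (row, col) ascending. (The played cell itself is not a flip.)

Dir NW: opp run (3,6) capped by W -> flip
Dir N: first cell '.' (not opp) -> no flip
Dir NE: edge -> no flip
Dir W: opp run (4,6) (4,5) (4,4) capped by W -> flip
Dir E: edge -> no flip
Dir SW: opp run (5,6) capped by W -> flip
Dir S: first cell '.' (not opp) -> no flip
Dir SE: edge -> no flip

Answer: (3,6) (4,4) (4,5) (4,6) (5,6)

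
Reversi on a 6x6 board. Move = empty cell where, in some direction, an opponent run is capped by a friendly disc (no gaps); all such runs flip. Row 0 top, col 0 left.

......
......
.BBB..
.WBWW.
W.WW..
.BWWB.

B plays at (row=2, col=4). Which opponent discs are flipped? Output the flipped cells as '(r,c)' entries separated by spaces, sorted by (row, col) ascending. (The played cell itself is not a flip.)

Answer: (3,3) (4,2)

Derivation:
Dir NW: first cell '.' (not opp) -> no flip
Dir N: first cell '.' (not opp) -> no flip
Dir NE: first cell '.' (not opp) -> no flip
Dir W: first cell 'B' (not opp) -> no flip
Dir E: first cell '.' (not opp) -> no flip
Dir SW: opp run (3,3) (4,2) capped by B -> flip
Dir S: opp run (3,4), next='.' -> no flip
Dir SE: first cell '.' (not opp) -> no flip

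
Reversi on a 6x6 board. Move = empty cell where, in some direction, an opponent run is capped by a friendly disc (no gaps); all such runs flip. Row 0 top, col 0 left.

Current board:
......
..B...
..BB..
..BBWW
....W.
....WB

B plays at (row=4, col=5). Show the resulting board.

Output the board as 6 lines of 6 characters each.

Place B at (4,5); scan 8 dirs for brackets.
Dir NW: opp run (3,4) capped by B -> flip
Dir N: opp run (3,5), next='.' -> no flip
Dir NE: edge -> no flip
Dir W: opp run (4,4), next='.' -> no flip
Dir E: edge -> no flip
Dir SW: opp run (5,4), next=edge -> no flip
Dir S: first cell 'B' (not opp) -> no flip
Dir SE: edge -> no flip
All flips: (3,4)

Answer: ......
..B...
..BB..
..BBBW
....WB
....WB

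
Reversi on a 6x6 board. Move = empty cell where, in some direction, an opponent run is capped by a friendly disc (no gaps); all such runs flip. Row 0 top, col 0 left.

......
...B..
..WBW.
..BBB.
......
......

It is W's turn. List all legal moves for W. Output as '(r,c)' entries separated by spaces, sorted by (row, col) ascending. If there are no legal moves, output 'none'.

Answer: (0,2) (0,4) (4,2) (4,4)

Derivation:
(0,2): flips 1 -> legal
(0,3): no bracket -> illegal
(0,4): flips 1 -> legal
(1,2): no bracket -> illegal
(1,4): no bracket -> illegal
(2,1): no bracket -> illegal
(2,5): no bracket -> illegal
(3,1): no bracket -> illegal
(3,5): no bracket -> illegal
(4,1): no bracket -> illegal
(4,2): flips 2 -> legal
(4,3): no bracket -> illegal
(4,4): flips 2 -> legal
(4,5): no bracket -> illegal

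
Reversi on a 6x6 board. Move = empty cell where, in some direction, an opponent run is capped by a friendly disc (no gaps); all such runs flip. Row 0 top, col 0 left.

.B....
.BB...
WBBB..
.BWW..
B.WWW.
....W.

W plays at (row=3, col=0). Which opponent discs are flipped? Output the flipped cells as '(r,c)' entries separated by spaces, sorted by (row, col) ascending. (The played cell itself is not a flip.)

Answer: (3,1)

Derivation:
Dir NW: edge -> no flip
Dir N: first cell 'W' (not opp) -> no flip
Dir NE: opp run (2,1) (1,2), next='.' -> no flip
Dir W: edge -> no flip
Dir E: opp run (3,1) capped by W -> flip
Dir SW: edge -> no flip
Dir S: opp run (4,0), next='.' -> no flip
Dir SE: first cell '.' (not opp) -> no flip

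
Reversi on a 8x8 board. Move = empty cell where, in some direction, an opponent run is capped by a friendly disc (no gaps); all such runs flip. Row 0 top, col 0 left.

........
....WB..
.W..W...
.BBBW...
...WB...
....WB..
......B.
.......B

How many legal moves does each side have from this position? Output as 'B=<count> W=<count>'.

Answer: B=9 W=8

Derivation:
-- B to move --
(0,3): no bracket -> illegal
(0,4): flips 3 -> legal
(0,5): no bracket -> illegal
(1,0): flips 1 -> legal
(1,1): flips 1 -> legal
(1,2): no bracket -> illegal
(1,3): flips 1 -> legal
(2,0): no bracket -> illegal
(2,2): no bracket -> illegal
(2,3): no bracket -> illegal
(2,5): no bracket -> illegal
(3,0): no bracket -> illegal
(3,5): flips 1 -> legal
(4,2): flips 1 -> legal
(4,5): no bracket -> illegal
(5,2): no bracket -> illegal
(5,3): flips 2 -> legal
(6,3): no bracket -> illegal
(6,4): flips 1 -> legal
(6,5): flips 2 -> legal
B mobility = 9
-- W to move --
(0,4): no bracket -> illegal
(0,5): no bracket -> illegal
(0,6): flips 1 -> legal
(1,6): flips 1 -> legal
(2,0): no bracket -> illegal
(2,2): no bracket -> illegal
(2,3): flips 1 -> legal
(2,5): no bracket -> illegal
(2,6): no bracket -> illegal
(3,0): flips 3 -> legal
(3,5): no bracket -> illegal
(4,0): no bracket -> illegal
(4,1): flips 1 -> legal
(4,2): flips 1 -> legal
(4,5): flips 1 -> legal
(4,6): no bracket -> illegal
(5,3): no bracket -> illegal
(5,6): flips 1 -> legal
(5,7): no bracket -> illegal
(6,4): no bracket -> illegal
(6,5): no bracket -> illegal
(6,7): no bracket -> illegal
(7,5): no bracket -> illegal
(7,6): no bracket -> illegal
W mobility = 8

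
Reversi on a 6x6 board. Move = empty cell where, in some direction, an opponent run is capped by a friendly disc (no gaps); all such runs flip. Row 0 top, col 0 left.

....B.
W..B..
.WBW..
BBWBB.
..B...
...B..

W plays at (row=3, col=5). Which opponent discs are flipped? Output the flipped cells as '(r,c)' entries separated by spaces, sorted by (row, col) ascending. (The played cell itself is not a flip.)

Dir NW: first cell '.' (not opp) -> no flip
Dir N: first cell '.' (not opp) -> no flip
Dir NE: edge -> no flip
Dir W: opp run (3,4) (3,3) capped by W -> flip
Dir E: edge -> no flip
Dir SW: first cell '.' (not opp) -> no flip
Dir S: first cell '.' (not opp) -> no flip
Dir SE: edge -> no flip

Answer: (3,3) (3,4)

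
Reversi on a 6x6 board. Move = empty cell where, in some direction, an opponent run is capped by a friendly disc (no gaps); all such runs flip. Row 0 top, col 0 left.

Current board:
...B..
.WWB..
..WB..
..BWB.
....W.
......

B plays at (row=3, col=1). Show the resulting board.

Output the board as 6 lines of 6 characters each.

Answer: ...B..
.WWB..
..BB..
.BBWB.
....W.
......

Derivation:
Place B at (3,1); scan 8 dirs for brackets.
Dir NW: first cell '.' (not opp) -> no flip
Dir N: first cell '.' (not opp) -> no flip
Dir NE: opp run (2,2) capped by B -> flip
Dir W: first cell '.' (not opp) -> no flip
Dir E: first cell 'B' (not opp) -> no flip
Dir SW: first cell '.' (not opp) -> no flip
Dir S: first cell '.' (not opp) -> no flip
Dir SE: first cell '.' (not opp) -> no flip
All flips: (2,2)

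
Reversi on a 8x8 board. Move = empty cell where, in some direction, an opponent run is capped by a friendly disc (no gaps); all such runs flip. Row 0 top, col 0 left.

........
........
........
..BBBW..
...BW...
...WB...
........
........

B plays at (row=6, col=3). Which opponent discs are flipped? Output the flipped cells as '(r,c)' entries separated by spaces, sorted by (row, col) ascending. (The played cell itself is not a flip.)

Answer: (5,3)

Derivation:
Dir NW: first cell '.' (not opp) -> no flip
Dir N: opp run (5,3) capped by B -> flip
Dir NE: first cell 'B' (not opp) -> no flip
Dir W: first cell '.' (not opp) -> no flip
Dir E: first cell '.' (not opp) -> no flip
Dir SW: first cell '.' (not opp) -> no flip
Dir S: first cell '.' (not opp) -> no flip
Dir SE: first cell '.' (not opp) -> no flip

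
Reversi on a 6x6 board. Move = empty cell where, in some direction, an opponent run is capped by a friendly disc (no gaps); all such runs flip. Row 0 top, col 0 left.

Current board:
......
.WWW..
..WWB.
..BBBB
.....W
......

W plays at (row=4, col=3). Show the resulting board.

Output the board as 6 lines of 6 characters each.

Place W at (4,3); scan 8 dirs for brackets.
Dir NW: opp run (3,2), next='.' -> no flip
Dir N: opp run (3,3) capped by W -> flip
Dir NE: opp run (3,4), next='.' -> no flip
Dir W: first cell '.' (not opp) -> no flip
Dir E: first cell '.' (not opp) -> no flip
Dir SW: first cell '.' (not opp) -> no flip
Dir S: first cell '.' (not opp) -> no flip
Dir SE: first cell '.' (not opp) -> no flip
All flips: (3,3)

Answer: ......
.WWW..
..WWB.
..BWBB
...W.W
......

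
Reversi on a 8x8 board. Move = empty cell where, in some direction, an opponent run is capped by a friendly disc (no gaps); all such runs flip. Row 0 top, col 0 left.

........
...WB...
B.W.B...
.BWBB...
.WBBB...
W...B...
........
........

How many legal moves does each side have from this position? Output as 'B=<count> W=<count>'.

-- B to move --
(0,2): flips 1 -> legal
(0,3): no bracket -> illegal
(0,4): flips 2 -> legal
(1,1): flips 1 -> legal
(1,2): flips 3 -> legal
(2,1): flips 1 -> legal
(2,3): no bracket -> illegal
(3,0): no bracket -> illegal
(4,0): flips 1 -> legal
(5,1): flips 1 -> legal
(5,2): no bracket -> illegal
(6,0): no bracket -> illegal
(6,1): no bracket -> illegal
B mobility = 7
-- W to move --
(0,3): no bracket -> illegal
(0,4): no bracket -> illegal
(0,5): no bracket -> illegal
(1,0): no bracket -> illegal
(1,1): no bracket -> illegal
(1,5): flips 1 -> legal
(2,1): flips 1 -> legal
(2,3): no bracket -> illegal
(2,5): no bracket -> illegal
(3,0): flips 1 -> legal
(3,5): flips 3 -> legal
(4,0): flips 1 -> legal
(4,5): flips 3 -> legal
(5,1): no bracket -> illegal
(5,2): flips 1 -> legal
(5,3): no bracket -> illegal
(5,5): flips 2 -> legal
(6,3): no bracket -> illegal
(6,4): no bracket -> illegal
(6,5): flips 2 -> legal
W mobility = 9

Answer: B=7 W=9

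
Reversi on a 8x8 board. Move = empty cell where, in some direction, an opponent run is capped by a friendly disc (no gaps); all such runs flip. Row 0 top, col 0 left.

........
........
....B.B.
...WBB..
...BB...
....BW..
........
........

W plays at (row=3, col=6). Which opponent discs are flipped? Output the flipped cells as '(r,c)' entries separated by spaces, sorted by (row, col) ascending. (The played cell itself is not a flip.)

Answer: (3,4) (3,5)

Derivation:
Dir NW: first cell '.' (not opp) -> no flip
Dir N: opp run (2,6), next='.' -> no flip
Dir NE: first cell '.' (not opp) -> no flip
Dir W: opp run (3,5) (3,4) capped by W -> flip
Dir E: first cell '.' (not opp) -> no flip
Dir SW: first cell '.' (not opp) -> no flip
Dir S: first cell '.' (not opp) -> no flip
Dir SE: first cell '.' (not opp) -> no flip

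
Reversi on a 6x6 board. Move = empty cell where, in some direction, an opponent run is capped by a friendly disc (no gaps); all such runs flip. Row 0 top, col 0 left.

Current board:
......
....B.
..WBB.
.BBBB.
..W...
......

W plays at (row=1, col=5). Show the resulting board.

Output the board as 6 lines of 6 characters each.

Answer: ......
....BW
..WBW.
.BBWB.
..W...
......

Derivation:
Place W at (1,5); scan 8 dirs for brackets.
Dir NW: first cell '.' (not opp) -> no flip
Dir N: first cell '.' (not opp) -> no flip
Dir NE: edge -> no flip
Dir W: opp run (1,4), next='.' -> no flip
Dir E: edge -> no flip
Dir SW: opp run (2,4) (3,3) capped by W -> flip
Dir S: first cell '.' (not opp) -> no flip
Dir SE: edge -> no flip
All flips: (2,4) (3,3)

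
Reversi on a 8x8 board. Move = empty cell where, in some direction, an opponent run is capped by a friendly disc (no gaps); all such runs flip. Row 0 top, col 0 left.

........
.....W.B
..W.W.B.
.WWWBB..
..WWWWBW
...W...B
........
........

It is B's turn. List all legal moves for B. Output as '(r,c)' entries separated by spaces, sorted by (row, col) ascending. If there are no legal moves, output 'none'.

(0,4): flips 1 -> legal
(0,5): no bracket -> illegal
(0,6): no bracket -> illegal
(1,1): no bracket -> illegal
(1,2): no bracket -> illegal
(1,3): flips 1 -> legal
(1,4): flips 1 -> legal
(1,6): no bracket -> illegal
(2,0): no bracket -> illegal
(2,1): no bracket -> illegal
(2,3): no bracket -> illegal
(2,5): no bracket -> illegal
(3,0): flips 3 -> legal
(3,6): no bracket -> illegal
(3,7): flips 1 -> legal
(4,0): no bracket -> illegal
(4,1): flips 4 -> legal
(5,1): no bracket -> illegal
(5,2): flips 1 -> legal
(5,4): flips 1 -> legal
(5,5): flips 1 -> legal
(5,6): flips 1 -> legal
(6,2): flips 2 -> legal
(6,3): no bracket -> illegal
(6,4): no bracket -> illegal

Answer: (0,4) (1,3) (1,4) (3,0) (3,7) (4,1) (5,2) (5,4) (5,5) (5,6) (6,2)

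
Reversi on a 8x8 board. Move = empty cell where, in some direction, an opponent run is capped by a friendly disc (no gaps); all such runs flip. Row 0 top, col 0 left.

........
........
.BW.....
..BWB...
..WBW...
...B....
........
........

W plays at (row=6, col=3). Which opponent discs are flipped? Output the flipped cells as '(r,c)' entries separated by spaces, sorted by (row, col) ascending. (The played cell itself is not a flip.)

Dir NW: first cell '.' (not opp) -> no flip
Dir N: opp run (5,3) (4,3) capped by W -> flip
Dir NE: first cell '.' (not opp) -> no flip
Dir W: first cell '.' (not opp) -> no flip
Dir E: first cell '.' (not opp) -> no flip
Dir SW: first cell '.' (not opp) -> no flip
Dir S: first cell '.' (not opp) -> no flip
Dir SE: first cell '.' (not opp) -> no flip

Answer: (4,3) (5,3)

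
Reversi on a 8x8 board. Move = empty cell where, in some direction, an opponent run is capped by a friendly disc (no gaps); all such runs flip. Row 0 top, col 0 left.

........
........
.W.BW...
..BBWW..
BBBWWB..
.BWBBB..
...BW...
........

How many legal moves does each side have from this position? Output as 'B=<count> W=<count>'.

-- B to move --
(1,0): flips 1 -> legal
(1,1): no bracket -> illegal
(1,2): no bracket -> illegal
(1,3): no bracket -> illegal
(1,4): flips 3 -> legal
(1,5): flips 1 -> legal
(2,0): no bracket -> illegal
(2,2): no bracket -> illegal
(2,5): flips 2 -> legal
(2,6): flips 2 -> legal
(3,0): no bracket -> illegal
(3,1): no bracket -> illegal
(3,6): flips 2 -> legal
(4,6): no bracket -> illegal
(6,1): no bracket -> illegal
(6,2): flips 1 -> legal
(6,5): flips 1 -> legal
(7,3): flips 1 -> legal
(7,4): flips 1 -> legal
(7,5): flips 1 -> legal
B mobility = 11
-- W to move --
(1,2): flips 1 -> legal
(1,3): flips 2 -> legal
(1,4): no bracket -> illegal
(2,2): flips 4 -> legal
(3,0): flips 1 -> legal
(3,1): flips 4 -> legal
(3,6): no bracket -> illegal
(4,6): flips 2 -> legal
(5,0): flips 1 -> legal
(5,6): flips 4 -> legal
(6,0): flips 3 -> legal
(6,1): no bracket -> illegal
(6,2): flips 2 -> legal
(6,5): flips 3 -> legal
(6,6): flips 1 -> legal
(7,2): no bracket -> illegal
(7,3): flips 2 -> legal
(7,4): flips 1 -> legal
W mobility = 14

Answer: B=11 W=14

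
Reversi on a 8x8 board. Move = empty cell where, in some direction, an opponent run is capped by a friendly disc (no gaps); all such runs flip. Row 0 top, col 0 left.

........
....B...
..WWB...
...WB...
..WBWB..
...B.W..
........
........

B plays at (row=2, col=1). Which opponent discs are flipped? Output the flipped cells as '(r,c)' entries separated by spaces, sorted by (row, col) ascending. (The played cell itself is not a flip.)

Dir NW: first cell '.' (not opp) -> no flip
Dir N: first cell '.' (not opp) -> no flip
Dir NE: first cell '.' (not opp) -> no flip
Dir W: first cell '.' (not opp) -> no flip
Dir E: opp run (2,2) (2,3) capped by B -> flip
Dir SW: first cell '.' (not opp) -> no flip
Dir S: first cell '.' (not opp) -> no flip
Dir SE: first cell '.' (not opp) -> no flip

Answer: (2,2) (2,3)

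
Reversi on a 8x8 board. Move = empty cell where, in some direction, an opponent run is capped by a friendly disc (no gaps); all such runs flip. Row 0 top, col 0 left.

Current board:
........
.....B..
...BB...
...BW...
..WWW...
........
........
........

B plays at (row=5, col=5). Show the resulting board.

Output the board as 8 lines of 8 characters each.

Answer: ........
.....B..
...BB...
...BW...
..WWB...
.....B..
........
........

Derivation:
Place B at (5,5); scan 8 dirs for brackets.
Dir NW: opp run (4,4) capped by B -> flip
Dir N: first cell '.' (not opp) -> no flip
Dir NE: first cell '.' (not opp) -> no flip
Dir W: first cell '.' (not opp) -> no flip
Dir E: first cell '.' (not opp) -> no flip
Dir SW: first cell '.' (not opp) -> no flip
Dir S: first cell '.' (not opp) -> no flip
Dir SE: first cell '.' (not opp) -> no flip
All flips: (4,4)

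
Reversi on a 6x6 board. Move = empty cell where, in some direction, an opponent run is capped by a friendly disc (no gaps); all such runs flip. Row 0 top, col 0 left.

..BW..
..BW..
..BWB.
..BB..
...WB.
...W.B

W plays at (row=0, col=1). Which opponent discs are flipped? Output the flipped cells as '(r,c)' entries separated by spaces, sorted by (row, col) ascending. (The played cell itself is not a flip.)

Answer: (0,2) (1,2)

Derivation:
Dir NW: edge -> no flip
Dir N: edge -> no flip
Dir NE: edge -> no flip
Dir W: first cell '.' (not opp) -> no flip
Dir E: opp run (0,2) capped by W -> flip
Dir SW: first cell '.' (not opp) -> no flip
Dir S: first cell '.' (not opp) -> no flip
Dir SE: opp run (1,2) capped by W -> flip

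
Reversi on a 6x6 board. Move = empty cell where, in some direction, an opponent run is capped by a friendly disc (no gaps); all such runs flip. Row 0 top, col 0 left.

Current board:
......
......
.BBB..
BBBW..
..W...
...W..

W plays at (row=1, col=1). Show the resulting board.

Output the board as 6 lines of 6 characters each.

Place W at (1,1); scan 8 dirs for brackets.
Dir NW: first cell '.' (not opp) -> no flip
Dir N: first cell '.' (not opp) -> no flip
Dir NE: first cell '.' (not opp) -> no flip
Dir W: first cell '.' (not opp) -> no flip
Dir E: first cell '.' (not opp) -> no flip
Dir SW: first cell '.' (not opp) -> no flip
Dir S: opp run (2,1) (3,1), next='.' -> no flip
Dir SE: opp run (2,2) capped by W -> flip
All flips: (2,2)

Answer: ......
.W....
.BWB..
BBBW..
..W...
...W..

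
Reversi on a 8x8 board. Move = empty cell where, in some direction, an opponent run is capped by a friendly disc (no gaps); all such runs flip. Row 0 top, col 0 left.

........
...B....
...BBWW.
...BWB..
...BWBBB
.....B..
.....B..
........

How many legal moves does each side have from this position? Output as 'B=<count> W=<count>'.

Answer: B=6 W=10

Derivation:
-- B to move --
(1,4): no bracket -> illegal
(1,5): flips 1 -> legal
(1,6): flips 2 -> legal
(1,7): flips 1 -> legal
(2,7): flips 2 -> legal
(3,6): no bracket -> illegal
(3,7): no bracket -> illegal
(5,3): flips 1 -> legal
(5,4): flips 2 -> legal
B mobility = 6
-- W to move --
(0,2): no bracket -> illegal
(0,3): no bracket -> illegal
(0,4): no bracket -> illegal
(1,2): flips 1 -> legal
(1,4): flips 1 -> legal
(1,5): no bracket -> illegal
(2,2): flips 3 -> legal
(3,2): flips 1 -> legal
(3,6): flips 1 -> legal
(3,7): no bracket -> illegal
(4,2): flips 1 -> legal
(5,2): flips 1 -> legal
(5,3): no bracket -> illegal
(5,4): no bracket -> illegal
(5,6): flips 1 -> legal
(5,7): no bracket -> illegal
(6,4): no bracket -> illegal
(6,6): flips 1 -> legal
(7,4): no bracket -> illegal
(7,5): flips 4 -> legal
(7,6): no bracket -> illegal
W mobility = 10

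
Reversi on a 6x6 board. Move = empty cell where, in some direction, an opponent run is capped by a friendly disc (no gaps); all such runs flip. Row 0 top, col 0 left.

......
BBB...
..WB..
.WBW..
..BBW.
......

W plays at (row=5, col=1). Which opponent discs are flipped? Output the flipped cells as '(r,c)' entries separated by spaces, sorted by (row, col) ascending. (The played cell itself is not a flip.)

Dir NW: first cell '.' (not opp) -> no flip
Dir N: first cell '.' (not opp) -> no flip
Dir NE: opp run (4,2) capped by W -> flip
Dir W: first cell '.' (not opp) -> no flip
Dir E: first cell '.' (not opp) -> no flip
Dir SW: edge -> no flip
Dir S: edge -> no flip
Dir SE: edge -> no flip

Answer: (4,2)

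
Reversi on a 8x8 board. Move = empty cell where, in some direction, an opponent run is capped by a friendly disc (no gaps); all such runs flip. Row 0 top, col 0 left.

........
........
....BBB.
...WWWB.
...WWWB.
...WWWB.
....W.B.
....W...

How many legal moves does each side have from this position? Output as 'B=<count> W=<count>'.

Answer: B=9 W=11

Derivation:
-- B to move --
(2,2): flips 3 -> legal
(2,3): flips 2 -> legal
(3,2): flips 3 -> legal
(4,2): flips 4 -> legal
(5,2): flips 5 -> legal
(6,2): flips 3 -> legal
(6,3): flips 2 -> legal
(6,5): flips 3 -> legal
(7,3): flips 2 -> legal
(7,5): no bracket -> illegal
B mobility = 9
-- W to move --
(1,3): flips 1 -> legal
(1,4): flips 1 -> legal
(1,5): flips 2 -> legal
(1,6): flips 1 -> legal
(1,7): flips 1 -> legal
(2,3): no bracket -> illegal
(2,7): flips 1 -> legal
(3,7): flips 2 -> legal
(4,7): flips 1 -> legal
(5,7): flips 2 -> legal
(6,5): no bracket -> illegal
(6,7): flips 1 -> legal
(7,5): no bracket -> illegal
(7,6): no bracket -> illegal
(7,7): flips 1 -> legal
W mobility = 11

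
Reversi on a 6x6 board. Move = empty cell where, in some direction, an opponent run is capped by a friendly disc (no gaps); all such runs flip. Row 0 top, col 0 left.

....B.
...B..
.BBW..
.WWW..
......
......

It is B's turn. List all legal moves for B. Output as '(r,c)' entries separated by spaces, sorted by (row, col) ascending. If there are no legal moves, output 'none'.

Answer: (2,4) (4,0) (4,1) (4,2) (4,3) (4,4)

Derivation:
(1,2): no bracket -> illegal
(1,4): no bracket -> illegal
(2,0): no bracket -> illegal
(2,4): flips 1 -> legal
(3,0): no bracket -> illegal
(3,4): no bracket -> illegal
(4,0): flips 1 -> legal
(4,1): flips 1 -> legal
(4,2): flips 1 -> legal
(4,3): flips 3 -> legal
(4,4): flips 1 -> legal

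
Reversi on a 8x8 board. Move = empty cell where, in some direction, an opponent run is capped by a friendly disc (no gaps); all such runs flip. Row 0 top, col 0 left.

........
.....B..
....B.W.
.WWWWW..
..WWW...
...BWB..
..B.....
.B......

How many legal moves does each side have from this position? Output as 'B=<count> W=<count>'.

Answer: B=8 W=9

Derivation:
-- B to move --
(1,6): no bracket -> illegal
(1,7): flips 3 -> legal
(2,0): flips 2 -> legal
(2,1): no bracket -> illegal
(2,2): flips 2 -> legal
(2,3): flips 2 -> legal
(2,5): no bracket -> illegal
(2,7): no bracket -> illegal
(3,0): no bracket -> illegal
(3,6): no bracket -> illegal
(3,7): flips 1 -> legal
(4,0): no bracket -> illegal
(4,1): no bracket -> illegal
(4,5): no bracket -> illegal
(4,6): flips 1 -> legal
(5,1): flips 2 -> legal
(5,2): no bracket -> illegal
(6,3): no bracket -> illegal
(6,4): flips 3 -> legal
(6,5): no bracket -> illegal
B mobility = 8
-- W to move --
(0,4): flips 1 -> legal
(0,5): no bracket -> illegal
(0,6): flips 2 -> legal
(1,3): flips 1 -> legal
(1,4): flips 1 -> legal
(1,6): no bracket -> illegal
(2,3): no bracket -> illegal
(2,5): no bracket -> illegal
(4,5): no bracket -> illegal
(4,6): no bracket -> illegal
(5,1): no bracket -> illegal
(5,2): flips 1 -> legal
(5,6): flips 1 -> legal
(6,0): no bracket -> illegal
(6,1): no bracket -> illegal
(6,3): flips 1 -> legal
(6,4): flips 1 -> legal
(6,5): no bracket -> illegal
(6,6): flips 1 -> legal
(7,0): no bracket -> illegal
(7,2): no bracket -> illegal
(7,3): no bracket -> illegal
W mobility = 9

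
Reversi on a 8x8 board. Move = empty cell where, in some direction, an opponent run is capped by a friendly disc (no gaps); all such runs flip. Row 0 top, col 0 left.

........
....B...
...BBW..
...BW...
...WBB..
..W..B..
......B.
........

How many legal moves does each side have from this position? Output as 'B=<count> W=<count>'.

Answer: B=5 W=9

Derivation:
-- B to move --
(1,5): no bracket -> illegal
(1,6): no bracket -> illegal
(2,6): flips 1 -> legal
(3,2): no bracket -> illegal
(3,5): flips 1 -> legal
(3,6): flips 1 -> legal
(4,1): no bracket -> illegal
(4,2): flips 1 -> legal
(5,1): no bracket -> illegal
(5,3): flips 1 -> legal
(5,4): no bracket -> illegal
(6,1): no bracket -> illegal
(6,2): no bracket -> illegal
(6,3): no bracket -> illegal
B mobility = 5
-- W to move --
(0,3): flips 1 -> legal
(0,4): flips 2 -> legal
(0,5): no bracket -> illegal
(1,2): flips 1 -> legal
(1,3): flips 2 -> legal
(1,5): no bracket -> illegal
(2,2): flips 2 -> legal
(3,2): flips 1 -> legal
(3,5): no bracket -> illegal
(3,6): no bracket -> illegal
(4,2): no bracket -> illegal
(4,6): flips 2 -> legal
(5,3): no bracket -> illegal
(5,4): flips 1 -> legal
(5,6): flips 1 -> legal
(5,7): no bracket -> illegal
(6,4): no bracket -> illegal
(6,5): no bracket -> illegal
(6,7): no bracket -> illegal
(7,5): no bracket -> illegal
(7,6): no bracket -> illegal
(7,7): no bracket -> illegal
W mobility = 9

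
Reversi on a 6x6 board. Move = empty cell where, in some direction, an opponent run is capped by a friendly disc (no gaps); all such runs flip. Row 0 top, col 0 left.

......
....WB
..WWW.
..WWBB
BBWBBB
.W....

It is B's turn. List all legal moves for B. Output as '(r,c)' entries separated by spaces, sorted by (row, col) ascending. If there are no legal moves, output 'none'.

Answer: (0,4) (0,5) (1,1) (1,2) (1,3) (2,1) (3,1)

Derivation:
(0,3): no bracket -> illegal
(0,4): flips 2 -> legal
(0,5): flips 3 -> legal
(1,1): flips 2 -> legal
(1,2): flips 1 -> legal
(1,3): flips 4 -> legal
(2,1): flips 1 -> legal
(2,5): no bracket -> illegal
(3,1): flips 2 -> legal
(5,0): no bracket -> illegal
(5,2): no bracket -> illegal
(5,3): no bracket -> illegal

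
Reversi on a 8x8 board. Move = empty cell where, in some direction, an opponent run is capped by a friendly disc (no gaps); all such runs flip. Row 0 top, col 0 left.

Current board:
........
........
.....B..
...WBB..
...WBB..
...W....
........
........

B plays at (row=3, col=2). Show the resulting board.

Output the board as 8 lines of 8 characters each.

Place B at (3,2); scan 8 dirs for brackets.
Dir NW: first cell '.' (not opp) -> no flip
Dir N: first cell '.' (not opp) -> no flip
Dir NE: first cell '.' (not opp) -> no flip
Dir W: first cell '.' (not opp) -> no flip
Dir E: opp run (3,3) capped by B -> flip
Dir SW: first cell '.' (not opp) -> no flip
Dir S: first cell '.' (not opp) -> no flip
Dir SE: opp run (4,3), next='.' -> no flip
All flips: (3,3)

Answer: ........
........
.....B..
..BBBB..
...WBB..
...W....
........
........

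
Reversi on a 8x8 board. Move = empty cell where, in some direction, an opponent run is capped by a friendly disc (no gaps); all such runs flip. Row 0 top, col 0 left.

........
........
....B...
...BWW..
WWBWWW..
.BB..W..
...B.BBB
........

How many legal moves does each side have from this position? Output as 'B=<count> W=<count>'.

Answer: B=7 W=10

Derivation:
-- B to move --
(2,3): no bracket -> illegal
(2,5): flips 5 -> legal
(2,6): no bracket -> illegal
(3,0): flips 1 -> legal
(3,1): flips 1 -> legal
(3,2): no bracket -> illegal
(3,6): flips 2 -> legal
(4,6): flips 4 -> legal
(5,0): no bracket -> illegal
(5,3): flips 1 -> legal
(5,4): flips 2 -> legal
(5,6): no bracket -> illegal
(6,4): no bracket -> illegal
B mobility = 7
-- W to move --
(1,3): flips 1 -> legal
(1,4): flips 1 -> legal
(1,5): no bracket -> illegal
(2,2): flips 1 -> legal
(2,3): flips 1 -> legal
(2,5): no bracket -> illegal
(3,1): no bracket -> illegal
(3,2): flips 1 -> legal
(5,0): no bracket -> illegal
(5,3): no bracket -> illegal
(5,4): no bracket -> illegal
(5,6): no bracket -> illegal
(5,7): no bracket -> illegal
(6,0): no bracket -> illegal
(6,1): flips 2 -> legal
(6,2): flips 1 -> legal
(6,4): no bracket -> illegal
(7,2): no bracket -> illegal
(7,3): no bracket -> illegal
(7,4): flips 2 -> legal
(7,5): flips 1 -> legal
(7,6): no bracket -> illegal
(7,7): flips 1 -> legal
W mobility = 10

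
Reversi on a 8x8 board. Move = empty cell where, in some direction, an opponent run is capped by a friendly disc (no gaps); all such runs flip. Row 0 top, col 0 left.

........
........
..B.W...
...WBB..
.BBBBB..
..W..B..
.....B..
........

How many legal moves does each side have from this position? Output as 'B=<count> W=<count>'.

Answer: B=8 W=10

Derivation:
-- B to move --
(1,3): flips 1 -> legal
(1,4): flips 1 -> legal
(1,5): flips 2 -> legal
(2,3): flips 1 -> legal
(2,5): no bracket -> illegal
(3,2): flips 1 -> legal
(5,1): no bracket -> illegal
(5,3): no bracket -> illegal
(6,1): flips 1 -> legal
(6,2): flips 1 -> legal
(6,3): flips 1 -> legal
B mobility = 8
-- W to move --
(1,1): flips 1 -> legal
(1,2): no bracket -> illegal
(1,3): no bracket -> illegal
(2,1): no bracket -> illegal
(2,3): no bracket -> illegal
(2,5): flips 2 -> legal
(2,6): no bracket -> illegal
(3,0): flips 1 -> legal
(3,1): no bracket -> illegal
(3,2): flips 1 -> legal
(3,6): flips 2 -> legal
(4,0): no bracket -> illegal
(4,6): flips 1 -> legal
(5,0): no bracket -> illegal
(5,1): flips 1 -> legal
(5,3): flips 1 -> legal
(5,4): flips 2 -> legal
(5,6): no bracket -> illegal
(6,4): no bracket -> illegal
(6,6): flips 2 -> legal
(7,4): no bracket -> illegal
(7,5): no bracket -> illegal
(7,6): no bracket -> illegal
W mobility = 10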